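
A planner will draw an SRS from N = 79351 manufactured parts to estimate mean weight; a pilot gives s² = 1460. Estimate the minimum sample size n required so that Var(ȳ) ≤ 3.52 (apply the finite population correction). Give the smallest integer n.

413

Without fpc, n₀ = s²/D = 1460/3.52 = 414.7727.
With fpc, (1 − n/N)·s²/n ≤ D requires n ≥ n₀/(1 + n₀/N) = 414.7727/(1 + 414.7727/79351) = 412.6159.
Rounding up, n = 413.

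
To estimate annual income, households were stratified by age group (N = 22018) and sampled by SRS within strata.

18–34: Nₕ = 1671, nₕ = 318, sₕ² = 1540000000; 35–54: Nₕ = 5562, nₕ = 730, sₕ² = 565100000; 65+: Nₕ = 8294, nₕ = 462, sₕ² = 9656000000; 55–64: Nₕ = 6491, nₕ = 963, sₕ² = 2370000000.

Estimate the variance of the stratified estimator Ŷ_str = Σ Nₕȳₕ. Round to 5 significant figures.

1.4777 × 10^15

Var(Ŷ_str) = Σₕ Nₕ²(1 − fₕ)sₕ²/nₕ.
18–34: 1671²·(1 − 318/1671)·1540000000/318 = 1.0948833 × 10^13.
35–54: 5562²·(1 − 730/5562)·565100000/730 = 2.0804647 × 10^13.
65+: 8294²·(1 − 462/8294)·9656000000/462 = 1.357663 × 10^15.
55–64: 6491²·(1 − 963/6491)·2370000000/963 = 8.8308336 × 10^13.
Sum = 1.4777248 × 10^15.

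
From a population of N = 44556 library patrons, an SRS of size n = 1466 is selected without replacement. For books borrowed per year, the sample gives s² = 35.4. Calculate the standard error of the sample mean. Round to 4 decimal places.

0.1528

Under SRS without replacement, Var(ȳ) = (1 − f)·s²/n with f = n/N = 1466/44556 = 0.03290241.
Var(ȳ) = (1 − 0.03290241)·35.4/1466 = 0.96709759·0.02414734 = 0.023352834.
SE(ȳ) = √(0.023352834) = 0.1528.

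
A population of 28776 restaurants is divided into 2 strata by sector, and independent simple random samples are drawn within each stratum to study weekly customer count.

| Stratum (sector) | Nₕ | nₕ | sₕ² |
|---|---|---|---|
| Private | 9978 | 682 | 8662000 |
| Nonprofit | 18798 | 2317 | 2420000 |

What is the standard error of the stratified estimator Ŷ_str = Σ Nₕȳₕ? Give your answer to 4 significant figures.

Var(Ŷ_str) = Σₕ Nₕ²(1 − fₕ)sₕ²/nₕ.
Private: 9978²·(1 − 682/9978)·8662000/682 = 1.1780763 × 10^12.
Nonprofit: 18798²·(1 − 2317/18798)·2420000/2317 = 3.2358214 × 10^11.
Sum = 1.5016584 × 10^12.
SE = √(1.5016584 × 10^12) = 1.225 × 10^6.

1.225 × 10^6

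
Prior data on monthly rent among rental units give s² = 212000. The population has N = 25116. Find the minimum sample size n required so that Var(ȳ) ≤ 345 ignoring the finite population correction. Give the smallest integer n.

615

Without fpc, n₀ = s²/D = 212000/345 = 614.4928.
Rounding up, n = 615.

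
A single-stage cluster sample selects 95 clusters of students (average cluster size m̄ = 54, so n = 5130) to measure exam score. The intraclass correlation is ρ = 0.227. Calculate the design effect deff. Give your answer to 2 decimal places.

deff = 1 + (54 − 1)·0.227 = 1 + 12.031 = 13.031.

13.03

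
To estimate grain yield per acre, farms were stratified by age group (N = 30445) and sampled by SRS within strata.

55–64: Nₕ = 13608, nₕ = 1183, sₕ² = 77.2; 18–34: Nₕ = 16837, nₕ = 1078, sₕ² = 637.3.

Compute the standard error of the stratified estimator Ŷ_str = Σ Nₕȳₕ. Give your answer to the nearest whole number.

Var(Ŷ_str) = Σₕ Nₕ²(1 − fₕ)sₕ²/nₕ.
55–64: 13608²·(1 − 1183/13608)·77.2/1183 = 1.1033753 × 10^7.
18–34: 16837²·(1 − 1078/16837)·637.3/1078 = 1.5686228 × 10^8.
Sum = 1.6789603 × 10^8.
SE = √(1.6789603 × 10^8) = 12957.

12957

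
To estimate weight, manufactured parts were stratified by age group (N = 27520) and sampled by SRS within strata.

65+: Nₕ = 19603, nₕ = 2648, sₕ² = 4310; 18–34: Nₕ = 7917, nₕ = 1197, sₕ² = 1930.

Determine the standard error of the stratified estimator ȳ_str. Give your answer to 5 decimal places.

Var(ȳ_str) = Σₕ Wₕ²(1 − fₕ)sₕ²/nₕ with Wₕ = Nₕ/N, N = 27520.
65+: Wₕ = 0.71231831; term = 0.71231831²·(1 − 0.13508137)·4310/2648 = 0.71430348.
18–34: Wₕ = 0.28768169; term = 0.28768169²·(1 − 0.15119363)·1930/1197 = 0.11326513.
Sum = 0.82756861.
SE = √(0.82756861) = 0.90971.

0.90971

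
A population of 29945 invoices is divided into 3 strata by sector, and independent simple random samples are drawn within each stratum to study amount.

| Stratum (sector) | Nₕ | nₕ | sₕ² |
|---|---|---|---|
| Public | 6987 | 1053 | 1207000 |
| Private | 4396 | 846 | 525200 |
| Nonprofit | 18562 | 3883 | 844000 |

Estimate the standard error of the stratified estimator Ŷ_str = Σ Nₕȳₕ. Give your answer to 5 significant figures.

Var(Ŷ_str) = Σₕ Nₕ²(1 − fₕ)sₕ²/nₕ.
Public: 6987²·(1 − 1053/6987)·1207000/1053 = 4.7524459 × 10^10.
Private: 4396²·(1 − 846/4396)·525200/846 = 9.6881397 × 10^9.
Nonprofit: 18562²·(1 − 3883/18562)·844000/3883 = 5.9223803 × 10^10.
Sum = 1.164364 × 10^11.
SE = √(1.164364 × 10^11) = 341230.

341230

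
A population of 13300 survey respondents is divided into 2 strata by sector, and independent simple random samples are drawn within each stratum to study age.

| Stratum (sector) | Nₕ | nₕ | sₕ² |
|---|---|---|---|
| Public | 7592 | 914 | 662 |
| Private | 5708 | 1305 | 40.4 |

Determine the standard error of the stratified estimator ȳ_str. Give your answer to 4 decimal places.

Var(ȳ_str) = Σₕ Wₕ²(1 − fₕ)sₕ²/nₕ with Wₕ = Nₕ/N, N = 13300.
Public: Wₕ = 0.57082707; term = 0.57082707²·(1 − 0.12038988)·662/914 = 0.20759225.
Private: Wₕ = 0.42917293; term = 0.42917293²·(1 − 0.22862649)·40.4/1305 = 0.0043984557.
Sum = 0.21199071.
SE = √(0.21199071) = 0.4604.

0.4604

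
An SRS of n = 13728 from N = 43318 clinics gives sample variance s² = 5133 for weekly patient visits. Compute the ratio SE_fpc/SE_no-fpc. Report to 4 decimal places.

f = n/N = 13728/43318 = 0.31691214.
SE_no-fpc = √(s²/n) = 0.61147963; SE_fpc = √((1−f)s²/n) = 0.50538259.
Ratio = √(1−f) = 0.82649130.

0.8265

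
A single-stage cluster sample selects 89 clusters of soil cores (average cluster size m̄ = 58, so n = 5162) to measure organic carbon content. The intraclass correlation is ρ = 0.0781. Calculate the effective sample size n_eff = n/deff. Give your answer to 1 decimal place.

deff = 1 + (58 − 1)·0.0781 = 1 + 4.4517 = 5.4517.
n_eff = 5162 / 5.4517 = 946.9.

946.9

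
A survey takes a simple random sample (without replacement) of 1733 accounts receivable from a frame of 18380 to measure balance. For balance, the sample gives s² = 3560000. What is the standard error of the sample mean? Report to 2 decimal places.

43.13

Under SRS without replacement, Var(ȳ) = (1 − f)·s²/n with f = n/N = 1733/18380 = 0.09428727.
Var(ȳ) = (1 − 0.09428727)·3560000/1733 = 0.90571273·2054.2412 = 1860.5524.
SE(ȳ) = √(1860.5524) = 43.13.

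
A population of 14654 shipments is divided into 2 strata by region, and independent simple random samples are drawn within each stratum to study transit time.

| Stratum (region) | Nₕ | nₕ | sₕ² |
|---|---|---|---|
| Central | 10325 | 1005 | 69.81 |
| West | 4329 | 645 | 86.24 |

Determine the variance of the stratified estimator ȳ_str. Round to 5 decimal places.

Var(ȳ_str) = Σₕ Wₕ²(1 − fₕ)sₕ²/nₕ with Wₕ = Nₕ/N, N = 14654.
Central: Wₕ = 0.70458578; term = 0.70458578²·(1 − 0.09733656)·69.81/1005 = 0.031127567.
West: Wₕ = 0.29541422; term = 0.29541422²·(1 − 0.14899515)·86.24/645 = 0.0099298769.
Sum = 0.041057444.

0.04106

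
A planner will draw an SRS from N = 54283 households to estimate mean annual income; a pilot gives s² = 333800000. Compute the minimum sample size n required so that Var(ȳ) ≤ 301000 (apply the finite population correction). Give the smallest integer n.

Without fpc, n₀ = s²/D = 333800000/301000 = 1108.9701.
With fpc, (1 − n/N)·s²/n ≤ D requires n ≥ n₀/(1 + n₀/N) = 1108.9701/(1 + 1108.9701/54283) = 1086.7681.
Rounding up, n = 1087.

1087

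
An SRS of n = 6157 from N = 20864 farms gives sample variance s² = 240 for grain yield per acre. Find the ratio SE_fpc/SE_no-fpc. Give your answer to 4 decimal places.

0.8396

f = n/N = 6157/20864 = 0.29510161.
SE_no-fpc = √(s²/n) = 0.19743359; SE_fpc = √((1−f)s²/n) = 0.16576174.
Ratio = √(1−f) = 0.83958227.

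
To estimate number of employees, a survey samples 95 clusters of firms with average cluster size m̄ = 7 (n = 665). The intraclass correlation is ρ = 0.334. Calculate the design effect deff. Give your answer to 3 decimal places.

deff = 1 + (7 − 1)·0.334 = 1 + 2.004 = 3.004.

3.004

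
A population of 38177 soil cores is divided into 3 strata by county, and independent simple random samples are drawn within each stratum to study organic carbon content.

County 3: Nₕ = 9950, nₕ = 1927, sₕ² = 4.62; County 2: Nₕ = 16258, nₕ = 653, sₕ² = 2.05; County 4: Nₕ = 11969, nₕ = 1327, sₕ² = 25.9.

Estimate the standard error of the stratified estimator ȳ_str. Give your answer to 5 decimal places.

0.04882

Var(ȳ_str) = Σₕ Wₕ²(1 − fₕ)sₕ²/nₕ with Wₕ = Nₕ/N, N = 38177.
County 3: Wₕ = 0.26062813; term = 0.26062813²·(1 − 0.19366834)·4.62/1927 = 1.3131567 × 10^-4.
County 2: Wₕ = 0.42585850; term = 0.42585850²·(1 − 0.04016484)·2.05/653 = 5.4647208 × 10^-4.
County 4: Wₕ = 0.31351337; term = 0.31351337²·(1 − 0.11086975)·25.9/1327 = 0.0017057146.
Sum = 0.0023835024.
SE = √(0.0023835024) = 0.04882.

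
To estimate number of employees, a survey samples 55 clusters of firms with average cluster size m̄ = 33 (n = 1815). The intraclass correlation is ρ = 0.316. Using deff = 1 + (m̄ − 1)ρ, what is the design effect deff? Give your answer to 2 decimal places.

deff = 1 + (33 − 1)·0.316 = 1 + 10.112 = 11.112.

11.11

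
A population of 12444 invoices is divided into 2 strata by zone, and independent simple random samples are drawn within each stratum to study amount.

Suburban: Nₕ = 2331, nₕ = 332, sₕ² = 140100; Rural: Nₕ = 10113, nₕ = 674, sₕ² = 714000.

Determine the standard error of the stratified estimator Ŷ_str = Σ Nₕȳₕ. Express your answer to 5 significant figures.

321070

Var(Ŷ_str) = Σₕ Nₕ²(1 − fₕ)sₕ²/nₕ.
Suburban: 2331²·(1 − 332/2331)·140100/332 = 1.9663242 × 10^9.
Rural: 10113²·(1 − 674/10113)·714000/674 = 1.0112169 × 10^11.
Sum = 1.0308801 × 10^11.
SE = √(1.0308801 × 10^11) = 321070.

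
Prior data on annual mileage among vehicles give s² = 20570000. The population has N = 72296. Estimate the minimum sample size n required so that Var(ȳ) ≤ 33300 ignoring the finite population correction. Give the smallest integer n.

618

Without fpc, n₀ = s²/D = 20570000/33300 = 617.7177.
Rounding up, n = 618.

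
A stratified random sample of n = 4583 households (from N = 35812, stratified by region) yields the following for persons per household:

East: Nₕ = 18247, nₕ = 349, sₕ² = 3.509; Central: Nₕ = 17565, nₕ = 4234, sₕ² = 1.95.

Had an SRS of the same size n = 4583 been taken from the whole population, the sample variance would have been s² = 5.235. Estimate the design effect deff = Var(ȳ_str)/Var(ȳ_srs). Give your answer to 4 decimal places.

Var(ȳ_str) = Σ Wₕ²(1−fₕ)sₕ²/nₕ with Wₕ = Nₕ/35812:
  East: (18247/35812)²·(1−349/18247)·3.509/349 = 0.0025603348
  Central: (17565/35812)²·(1−4234/17565)·1.95/4234 = 8.4088671 × 10^-5
  → Var(ȳ_str) = 0.0026444235.
Var(ȳ_srs) = (1 − 4583/35812)·5.235/4583 = 9.9608484 × 10^-4.
deff = 0.0026444235 / (9.9608484 × 10^-4) = 2.6548.

2.6548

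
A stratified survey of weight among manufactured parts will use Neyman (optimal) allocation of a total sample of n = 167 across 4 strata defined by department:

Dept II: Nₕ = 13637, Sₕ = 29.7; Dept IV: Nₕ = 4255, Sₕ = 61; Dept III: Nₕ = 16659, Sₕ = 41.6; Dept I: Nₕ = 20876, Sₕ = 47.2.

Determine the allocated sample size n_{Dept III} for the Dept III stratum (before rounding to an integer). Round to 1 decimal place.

Neyman allocation: nₕ = n·NₕSₕ / Σⱼ NⱼSⱼ.
Σ NⱼSⱼ = 13637·29.7 + 4255·61 + 16659·41.6 + 20876·47.2 = 2.3429355 × 10^6.
n_{Dept III} = 167·16659·41.6 / (2.3429355 × 10^6) = 49.4.

49.4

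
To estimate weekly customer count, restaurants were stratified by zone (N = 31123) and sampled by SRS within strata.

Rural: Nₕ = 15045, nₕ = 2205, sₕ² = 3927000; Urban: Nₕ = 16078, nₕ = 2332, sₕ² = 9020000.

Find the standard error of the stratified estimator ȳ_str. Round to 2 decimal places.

35.18

Var(ȳ_str) = Σₕ Wₕ²(1 − fₕ)sₕ²/nₕ with Wₕ = Nₕ/N, N = 31123.
Rural: Wₕ = 0.48340456; term = 0.48340456²·(1 − 0.14656032)·3927000/2205 = 355.17846.
Urban: Wₕ = 0.51659544; term = 0.51659544²·(1 − 0.14504292)·9020000/2332 = 882.51775.
Sum = 1237.6962.
SE = √(1237.6962) = 35.18.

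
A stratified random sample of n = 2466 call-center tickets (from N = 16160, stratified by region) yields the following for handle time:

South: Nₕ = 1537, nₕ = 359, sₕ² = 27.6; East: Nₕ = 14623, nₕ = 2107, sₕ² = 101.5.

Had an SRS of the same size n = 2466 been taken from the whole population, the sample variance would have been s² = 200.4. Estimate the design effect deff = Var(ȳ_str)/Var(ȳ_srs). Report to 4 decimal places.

0.4980

Var(ȳ_str) = Σ Wₕ²(1−fₕ)sₕ²/nₕ with Wₕ = Nₕ/16160:
  South: (1537/16160)²·(1−359/1537)·27.6/359 = 5.330293 × 10^-4
  East: (14623/16160)²·(1−2107/14623)·101.5/2107 = 0.03376143
  → Var(ȳ_str) = 0.034294459.
Var(ȳ_srs) = (1 − 2466/16160)·200.4/2466 = 0.068864217.
deff = 0.034294459 / 0.068864217 = 0.4980.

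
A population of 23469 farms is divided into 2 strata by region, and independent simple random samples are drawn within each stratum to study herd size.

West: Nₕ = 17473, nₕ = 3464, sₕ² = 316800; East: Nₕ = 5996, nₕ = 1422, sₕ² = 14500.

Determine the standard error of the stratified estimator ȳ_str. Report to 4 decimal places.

Var(ȳ_str) = Σₕ Wₕ²(1 − fₕ)sₕ²/nₕ with Wₕ = Nₕ/N, N = 23469.
West: Wₕ = 0.74451404; term = 0.74451404²·(1 − 0.19824873)·316800/3464 = 40.643653.
East: Wₕ = 0.25548596; term = 0.25548596²·(1 − 0.23715811)·14500/1422 = 0.5077349.
Sum = 41.151388.
SE = √(41.151388) = 6.4149.

6.4149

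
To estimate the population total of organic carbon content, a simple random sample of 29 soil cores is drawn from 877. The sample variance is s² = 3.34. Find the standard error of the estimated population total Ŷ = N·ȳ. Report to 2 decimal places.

Var(Ŷ) = N²·Var(ȳ) = N²·(1 − n/N)·s²/n.
f = 29/877 = 0.03306727; Var(ȳ) = 0.96693273·3.34/29 = 0.11136398.
Var(Ŷ) = 877² · 0.11136398 = 85653.267.
SE(Ŷ) = √(85653.267) = 292.67.

292.67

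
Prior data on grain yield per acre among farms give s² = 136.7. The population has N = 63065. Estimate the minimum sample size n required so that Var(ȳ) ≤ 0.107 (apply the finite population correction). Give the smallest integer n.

Without fpc, n₀ = s²/D = 136.7/0.107 = 1277.5701.
With fpc, (1 − n/N)·s²/n ≤ D requires n ≥ n₀/(1 + n₀/N) = 1277.5701/(1 + 1277.5701/63065) = 1252.2030.
Rounding up, n = 1253.

1253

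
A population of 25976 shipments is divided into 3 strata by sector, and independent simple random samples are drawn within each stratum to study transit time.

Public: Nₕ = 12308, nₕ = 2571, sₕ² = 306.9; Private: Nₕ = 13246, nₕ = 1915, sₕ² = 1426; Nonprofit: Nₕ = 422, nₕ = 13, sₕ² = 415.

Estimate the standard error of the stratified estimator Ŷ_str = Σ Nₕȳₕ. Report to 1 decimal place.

Var(Ŷ_str) = Σₕ Nₕ²(1 − fₕ)sₕ²/nₕ.
Public: 12308²·(1 − 2571/12308)·306.9/2571 = 1.4305646 × 10^7.
Private: 13246²·(1 − 1915/13246)·1426/1915 = 1.1176446 × 10^8.
Nonprofit: 422²·(1 − 13/422)·415/13 = 5.5098592 × 10^6.
Sum = 1.3157997 × 10^8.
SE = √(1.3157997 × 10^8) = 11470.8.

11470.8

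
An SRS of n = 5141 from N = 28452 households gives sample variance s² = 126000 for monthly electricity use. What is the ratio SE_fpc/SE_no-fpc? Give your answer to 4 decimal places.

f = n/N = 5141/28452 = 0.18069029.
SE_no-fpc = √(s²/n) = 4.9506414; SE_fpc = √((1−f)s²/n) = 4.4811092.
Ratio = √(1−f) = 0.90515729.

0.9052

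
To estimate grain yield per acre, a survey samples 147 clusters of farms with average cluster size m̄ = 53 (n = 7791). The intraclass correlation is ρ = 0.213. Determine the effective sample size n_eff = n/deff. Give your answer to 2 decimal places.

645.16

deff = 1 + (53 − 1)·0.213 = 1 + 11.076 = 12.076.
n_eff = 7791 / 12.076 = 645.16.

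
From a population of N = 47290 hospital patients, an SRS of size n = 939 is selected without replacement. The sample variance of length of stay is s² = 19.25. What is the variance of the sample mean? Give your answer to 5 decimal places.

Under SRS without replacement, Var(ȳ) = (1 − f)·s²/n with f = n/N = 939/47290 = 0.01985621.
Var(ȳ) = (1 − 0.01985621)·19.25/939 = 0.98014379·0.020500532 = 0.02009347.

0.02009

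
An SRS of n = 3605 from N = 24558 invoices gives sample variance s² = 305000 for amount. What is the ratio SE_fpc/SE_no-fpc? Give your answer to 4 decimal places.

0.9237

f = n/N = 3605/24558 = 0.14679534.
SE_no-fpc = √(s²/n) = 9.1980822; SE_fpc = √((1−f)s²/n) = 8.4961837.
Ratio = √(1−f) = 0.92369078.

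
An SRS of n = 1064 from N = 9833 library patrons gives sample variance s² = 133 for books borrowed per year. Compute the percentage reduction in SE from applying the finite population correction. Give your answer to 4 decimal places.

f = n/N = 1064/9833 = 0.10820706.
SE_no-fpc = √(s²/n) = 0.35355339; SE_fpc = √((1−f)s²/n) = 0.3338774.
Ratio = √(1−f) = 0.94434789. Reduction = 100·(1 − 0.94434789) = 5.5652%.

5.5652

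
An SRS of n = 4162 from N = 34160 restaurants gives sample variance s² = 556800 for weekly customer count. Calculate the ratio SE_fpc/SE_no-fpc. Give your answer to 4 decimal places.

0.9371

f = n/N = 4162/34160 = 0.12183841.
SE_no-fpc = √(s²/n) = 11.56641; SE_fpc = √((1−f)s²/n) = 10.838915.
Ratio = √(1−f) = 0.93710277.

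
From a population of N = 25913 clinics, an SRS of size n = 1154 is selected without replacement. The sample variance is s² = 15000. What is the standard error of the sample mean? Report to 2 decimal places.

3.52

Under SRS without replacement, Var(ȳ) = (1 − f)·s²/n with f = n/N = 1154/25913 = 0.04453363.
Var(ȳ) = (1 − 0.04453363)·15000/1154 = 0.95546637·12.998267 = 12.419407.
SE(ȳ) = √(12.419407) = 3.52.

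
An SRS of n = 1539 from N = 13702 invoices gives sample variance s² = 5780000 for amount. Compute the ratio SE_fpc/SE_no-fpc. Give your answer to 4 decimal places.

f = n/N = 1539/13702 = 0.11231937.
SE_no-fpc = √(s²/n) = 61.283648; SE_fpc = √((1−f)s²/n) = 57.739495.
Ratio = √(1−f) = 0.94216805.

0.9422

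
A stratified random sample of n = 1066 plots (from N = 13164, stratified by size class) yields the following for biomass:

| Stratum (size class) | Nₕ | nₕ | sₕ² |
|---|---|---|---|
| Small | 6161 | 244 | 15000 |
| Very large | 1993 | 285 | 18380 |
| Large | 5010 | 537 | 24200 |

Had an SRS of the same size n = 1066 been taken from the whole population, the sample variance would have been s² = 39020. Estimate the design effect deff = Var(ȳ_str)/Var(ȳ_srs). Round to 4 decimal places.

Var(ȳ_str) = Σ Wₕ²(1−fₕ)sₕ²/nₕ with Wₕ = Nₕ/13164:
  Small: (6161/13164)²·(1−244/6161)·15000/244 = 12.93238
  Very large: (1993/13164)²·(1−285/1993)·18380/285 = 1.266835
  Large: (5010/13164)²·(1−537/5010)·24200/537 = 5.827764
  → Var(ȳ_str) = 20.026979.
Var(ȳ_srs) = (1 − 1066/13164)·39020/1066 = 33.639983.
deff = 20.026979 / 33.639983 = 0.5953.

0.5953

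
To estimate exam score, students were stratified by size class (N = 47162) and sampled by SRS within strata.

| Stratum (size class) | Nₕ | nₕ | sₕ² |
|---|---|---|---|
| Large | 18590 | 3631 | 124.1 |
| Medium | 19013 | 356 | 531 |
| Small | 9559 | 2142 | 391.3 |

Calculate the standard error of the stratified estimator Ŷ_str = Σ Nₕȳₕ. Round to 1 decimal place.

23485.2

Var(Ŷ_str) = Σₕ Nₕ²(1 − fₕ)sₕ²/nₕ.
Large: 18590²·(1 − 3631/18590)·124.1/3631 = 9.5044608 × 10^6.
Medium: 19013²·(1 − 356/19013)·531/356 = 5.2909905 × 10^8.
Small: 9559²·(1 − 2142/9559)·391.3/2142 = 1.295183 × 10^7.
Sum = 5.5155534 × 10^8.
SE = √(5.5155534 × 10^8) = 23485.2.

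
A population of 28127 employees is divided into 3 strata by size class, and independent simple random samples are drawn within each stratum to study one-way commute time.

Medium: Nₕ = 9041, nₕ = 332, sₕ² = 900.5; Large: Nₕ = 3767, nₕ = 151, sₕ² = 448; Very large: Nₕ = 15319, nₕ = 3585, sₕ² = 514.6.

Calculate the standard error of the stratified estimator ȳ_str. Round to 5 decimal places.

0.59468

Var(ȳ_str) = Σₕ Wₕ²(1 − fₕ)sₕ²/nₕ with Wₕ = Nₕ/N, N = 28127.
Medium: Wₕ = 0.32143492; term = 0.32143492²·(1 − 0.03672160)·900.5/332 = 0.26995015.
Large: Wₕ = 0.13392825; term = 0.13392825²·(1 − 0.04008495)·448/151 = 0.051083222.
Very large: Wₕ = 0.54463683; term = 0.54463683²·(1 − 0.23402311)·514.6/3585 = 0.032614468.
Sum = 0.35364784.
SE = √(0.35364784) = 0.59468.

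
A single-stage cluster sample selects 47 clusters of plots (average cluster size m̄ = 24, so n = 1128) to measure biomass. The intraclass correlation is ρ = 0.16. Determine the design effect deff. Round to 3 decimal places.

4.680

deff = 1 + (24 − 1)·0.16 = 1 + 3.68 = 4.68.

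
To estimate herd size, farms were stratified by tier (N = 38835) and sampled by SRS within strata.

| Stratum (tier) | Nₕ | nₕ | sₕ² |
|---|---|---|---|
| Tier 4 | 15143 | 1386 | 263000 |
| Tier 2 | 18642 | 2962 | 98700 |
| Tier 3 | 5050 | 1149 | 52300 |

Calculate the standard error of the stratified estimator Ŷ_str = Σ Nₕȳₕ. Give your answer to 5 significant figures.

Var(Ŷ_str) = Σₕ Nₕ²(1 − fₕ)sₕ²/nₕ.
Tier 4: 15143²·(1 − 1386/15143)·263000/1386 = 3.9530124 × 10^10.
Tier 2: 18642²·(1 − 2962/18642)·98700/2962 = 9.7402625 × 10^9.
Tier 3: 5050²·(1 − 1149/5050)·52300/1149 = 8.9670376 × 10^8.
Sum = 5.016709 × 10^10.
SE = √(5.016709 × 10^10) = 223980.

223980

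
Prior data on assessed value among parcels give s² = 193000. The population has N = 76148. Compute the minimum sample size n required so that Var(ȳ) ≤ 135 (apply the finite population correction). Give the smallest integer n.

1404

Without fpc, n₀ = s²/D = 193000/135 = 1429.6296.
With fpc, (1 − n/N)·s²/n ≤ D requires n ≥ n₀/(1 + n₀/N) = 1429.6296/(1 + 1429.6296/76148) = 1403.2839.
Rounding up, n = 1404.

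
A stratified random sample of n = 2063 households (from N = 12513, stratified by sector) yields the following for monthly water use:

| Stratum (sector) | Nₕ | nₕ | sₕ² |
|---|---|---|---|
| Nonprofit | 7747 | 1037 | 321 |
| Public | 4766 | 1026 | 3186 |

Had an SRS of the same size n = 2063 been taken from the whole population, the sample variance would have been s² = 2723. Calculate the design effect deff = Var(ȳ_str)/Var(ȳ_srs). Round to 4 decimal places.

0.4139

Var(ȳ_str) = Σ Wₕ²(1−fₕ)sₕ²/nₕ with Wₕ = Nₕ/12513:
  Nonprofit: (7747/12513)²·(1−1037/7747)·321/1037 = 0.10276837
  Public: (4766/12513)²·(1−1026/4766)·3186/1026 = 0.35350956
  → Var(ȳ_str) = 0.45627793.
Var(ȳ_srs) = (1 − 2063/12513)·2723/2063 = 1.1023088.
deff = 0.45627793 / 1.1023088 = 0.4139.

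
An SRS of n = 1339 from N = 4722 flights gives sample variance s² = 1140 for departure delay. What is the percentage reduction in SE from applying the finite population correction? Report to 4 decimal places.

f = n/N = 1339/4722 = 0.28356629.
SE_no-fpc = √(s²/n) = 0.92270343; SE_fpc = √((1−f)s²/n) = 0.7809984.
Ratio = √(1−f) = 0.84642407. Reduction = 100·(1 − 0.84642407) = 15.3576%.

15.3576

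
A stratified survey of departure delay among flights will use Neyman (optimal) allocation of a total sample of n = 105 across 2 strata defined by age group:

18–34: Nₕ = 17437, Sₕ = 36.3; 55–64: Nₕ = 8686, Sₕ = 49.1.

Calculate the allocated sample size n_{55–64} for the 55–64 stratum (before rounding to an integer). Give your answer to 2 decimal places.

Neyman allocation: nₕ = n·NₕSₕ / Σⱼ NⱼSⱼ.
Σ NⱼSⱼ = 17437·36.3 + 8686·49.1 = 1.0594457 × 10^6.
n_{55–64} = 105·8686·49.1 / (1.0594457 × 10^6) = 42.27.

42.27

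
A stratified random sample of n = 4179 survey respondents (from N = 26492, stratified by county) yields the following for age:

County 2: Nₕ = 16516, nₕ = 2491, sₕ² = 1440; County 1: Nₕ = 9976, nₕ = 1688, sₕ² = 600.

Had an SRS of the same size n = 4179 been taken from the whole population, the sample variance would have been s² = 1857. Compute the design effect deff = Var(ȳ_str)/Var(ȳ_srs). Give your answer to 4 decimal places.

0.6217

Var(ȳ_str) = Σ Wₕ²(1−fₕ)sₕ²/nₕ with Wₕ = Nₕ/26492:
  County 2: (16516/26492)²·(1−2491/16516)·1440/2491 = 0.19079501
  County 1: (9976/26492)²·(1−1688/9976)·600/1688 = 0.041875065
  → Var(ȳ_str) = 0.23267008.
Var(ȳ_srs) = (1 − 4179/26492)·1857/4179 = 0.37426805.
deff = 0.23267008 / 0.37426805 = 0.6217.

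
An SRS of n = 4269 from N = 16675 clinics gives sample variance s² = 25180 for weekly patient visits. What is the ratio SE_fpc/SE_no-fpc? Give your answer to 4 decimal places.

f = n/N = 4269/16675 = 0.25601199.
SE_no-fpc = √(s²/n) = 2.4286492; SE_fpc = √((1−f)s²/n) = 2.094825.
Ratio = √(1−f) = 0.86254739.

0.8625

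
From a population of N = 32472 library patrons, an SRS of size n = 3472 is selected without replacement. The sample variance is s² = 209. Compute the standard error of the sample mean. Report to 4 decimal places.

Under SRS without replacement, Var(ȳ) = (1 − f)·s²/n with f = n/N = 3472/32472 = 0.10692289.
Var(ȳ) = (1 − 0.10692289)·209/3472 = 0.89307711·0.060195853 = 0.053759538.
SE(ȳ) = √(0.053759538) = 0.2319.

0.2319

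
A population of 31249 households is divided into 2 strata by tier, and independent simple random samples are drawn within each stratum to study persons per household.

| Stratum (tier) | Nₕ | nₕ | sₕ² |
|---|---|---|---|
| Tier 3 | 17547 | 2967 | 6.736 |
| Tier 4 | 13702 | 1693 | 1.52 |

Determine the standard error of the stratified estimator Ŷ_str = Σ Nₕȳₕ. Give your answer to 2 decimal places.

853.56

Var(Ŷ_str) = Σₕ Nₕ²(1 − fₕ)sₕ²/nₕ.
Tier 3: 17547²·(1 − 2967/17547)·6.736/2967 = 580824.51.
Tier 4: 13702²·(1 − 1693/13702)·1.52/1693 = 147732.97.
Sum = 728557.48.
SE = √(728557.48) = 853.56.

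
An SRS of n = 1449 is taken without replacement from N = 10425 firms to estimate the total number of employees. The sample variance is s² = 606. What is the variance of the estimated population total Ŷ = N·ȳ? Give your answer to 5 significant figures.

3.9135 × 10^7

Var(Ŷ) = N²·Var(ȳ) = N²·(1 − n/N)·s²/n.
f = 1449/10425 = 0.13899281; Var(ȳ) = 0.86100719·606/1449 = 0.36008997.
Var(Ŷ) = 10425² · 0.36008997 = 3.9134803 × 10^7.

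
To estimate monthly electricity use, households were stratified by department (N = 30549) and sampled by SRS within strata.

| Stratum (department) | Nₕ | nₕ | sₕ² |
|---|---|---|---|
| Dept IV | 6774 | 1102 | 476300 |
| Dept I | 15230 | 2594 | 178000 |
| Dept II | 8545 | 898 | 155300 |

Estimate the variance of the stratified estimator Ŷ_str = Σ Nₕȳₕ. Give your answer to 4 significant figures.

Var(Ŷ_str) = Σₕ Nₕ²(1 − fₕ)sₕ²/nₕ.
Dept IV: 6774²·(1 − 1102/6774)·476300/1102 = 1.6606588 × 10^10.
Dept I: 15230²·(1 − 2594/15230)·178000/2594 = 1.3205643 × 10^10.
Dept II: 8545²·(1 − 898/8545)·155300/898 = 1.1300516 × 10^10.
Sum = 4.1112747 × 10^10.

4.111 × 10^10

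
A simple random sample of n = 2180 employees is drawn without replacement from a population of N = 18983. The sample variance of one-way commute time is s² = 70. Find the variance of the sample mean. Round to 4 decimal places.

0.0284

Under SRS without replacement, Var(ȳ) = (1 − f)·s²/n with f = n/N = 2180/18983 = 0.11483959.
Var(ȳ) = (1 − 0.11483959)·70/2180 = 0.88516041·0.032110092 = 0.028422582.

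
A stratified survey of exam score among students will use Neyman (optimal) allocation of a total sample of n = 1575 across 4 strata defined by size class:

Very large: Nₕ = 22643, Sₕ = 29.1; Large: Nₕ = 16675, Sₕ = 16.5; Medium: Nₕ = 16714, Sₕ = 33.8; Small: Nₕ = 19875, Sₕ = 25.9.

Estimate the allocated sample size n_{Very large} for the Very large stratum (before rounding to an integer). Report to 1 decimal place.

515.4

Neyman allocation: nₕ = n·NₕSₕ / Σⱼ NⱼSⱼ.
Σ NⱼSⱼ = 22643·29.1 + 16675·16.5 + 16714·33.8 + 19875·25.9 = 2.0137445 × 10^6.
n_{Very large} = 1575·22643·29.1 / (2.0137445 × 10^6) = 515.4.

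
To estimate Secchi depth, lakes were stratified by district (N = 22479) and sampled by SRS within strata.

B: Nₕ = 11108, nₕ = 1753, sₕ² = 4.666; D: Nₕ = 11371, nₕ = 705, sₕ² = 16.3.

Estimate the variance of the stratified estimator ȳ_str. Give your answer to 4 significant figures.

0.006097

Var(ȳ_str) = Σₕ Wₕ²(1 − fₕ)sₕ²/nₕ with Wₕ = Nₕ/N, N = 22479.
B: Wₕ = 0.49415010; term = 0.49415010²·(1 − 0.15781419)·4.666/1753 = 5.4737947 × 10^-4.
D: Wₕ = 0.50584990; term = 0.50584990²·(1 − 0.06199982)·16.3/705 = 0.0055493837.
Sum = 0.0060967632.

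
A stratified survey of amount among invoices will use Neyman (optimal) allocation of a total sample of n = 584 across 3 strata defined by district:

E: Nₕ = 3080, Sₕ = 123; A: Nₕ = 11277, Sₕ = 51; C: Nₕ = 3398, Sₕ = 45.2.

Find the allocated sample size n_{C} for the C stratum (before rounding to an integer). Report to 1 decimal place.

Neyman allocation: nₕ = n·NₕSₕ / Σⱼ NⱼSⱼ.
Σ NⱼSⱼ = 3080·123 + 11277·51 + 3398·45.2 = 1.1075566 × 10^6.
n_{C} = 584·3398·45.2 / (1.1075566 × 10^6) = 81.0.

81.0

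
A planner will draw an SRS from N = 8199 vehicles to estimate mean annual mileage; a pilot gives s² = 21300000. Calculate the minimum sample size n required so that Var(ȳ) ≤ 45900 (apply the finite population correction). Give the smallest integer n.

Without fpc, n₀ = s²/D = 21300000/45900 = 464.0523.
With fpc, (1 − n/N)·s²/n ≤ D requires n ≥ n₀/(1 + n₀/N) = 464.0523/(1 + 464.0523/8199) = 439.1945.
Rounding up, n = 440.

440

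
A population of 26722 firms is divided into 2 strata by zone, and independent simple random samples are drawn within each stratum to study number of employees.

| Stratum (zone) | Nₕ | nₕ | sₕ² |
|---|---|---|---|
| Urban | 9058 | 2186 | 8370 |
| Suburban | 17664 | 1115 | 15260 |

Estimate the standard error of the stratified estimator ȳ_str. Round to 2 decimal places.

Var(ȳ_str) = Σₕ Wₕ²(1 − fₕ)sₕ²/nₕ with Wₕ = Nₕ/N, N = 26722.
Urban: Wₕ = 0.33897163; term = 0.33897163²·(1 − 0.24133363)·8370/2186 = 0.33377427.
Suburban: Wₕ = 0.66102837; term = 0.66102837²·(1 − 0.06312274)·15260/1115 = 5.602767.
Sum = 5.9365413.
SE = √(5.9365413) = 2.44.

2.44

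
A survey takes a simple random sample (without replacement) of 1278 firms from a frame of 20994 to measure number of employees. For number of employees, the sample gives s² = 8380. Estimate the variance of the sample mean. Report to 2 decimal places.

Under SRS without replacement, Var(ȳ) = (1 − f)·s²/n with f = n/N = 1278/20994 = 0.06087454.
Var(ȳ) = (1 − 0.06087454)·8380/1278 = 0.93912546·6.5571205 = 6.1579588.

6.16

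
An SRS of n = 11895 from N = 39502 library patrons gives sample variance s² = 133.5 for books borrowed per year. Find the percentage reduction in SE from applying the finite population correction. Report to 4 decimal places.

f = n/N = 11895/39502 = 0.30112399.
SE_no-fpc = √(s²/n) = 0.10593962; SE_fpc = √((1−f)s²/n) = 0.088564255.
Ratio = √(1−f) = 0.83598804. Reduction = 100·(1 − 0.83598804) = 16.4012%.

16.4012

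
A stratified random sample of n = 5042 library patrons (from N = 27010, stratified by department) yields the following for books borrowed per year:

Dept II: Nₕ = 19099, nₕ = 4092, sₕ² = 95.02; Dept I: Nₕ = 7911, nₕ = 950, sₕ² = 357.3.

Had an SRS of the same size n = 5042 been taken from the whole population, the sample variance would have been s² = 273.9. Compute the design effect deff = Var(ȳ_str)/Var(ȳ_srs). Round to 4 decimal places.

Var(ȳ_str) = Σ Wₕ²(1−fₕ)sₕ²/nₕ with Wₕ = Nₕ/27010:
  Dept II: (19099/27010)²·(1−4092/19099)·95.02/4092 = 0.0091229384
  Dept I: (7911/27010)²·(1−950/7911)·357.3/950 = 0.028389861
  → Var(ȳ_str) = 0.037512799.
Var(ȳ_srs) = (1 − 5042/27010)·273.9/5042 = 0.044182992.
deff = 0.037512799 / 0.044182992 = 0.8490.

0.8490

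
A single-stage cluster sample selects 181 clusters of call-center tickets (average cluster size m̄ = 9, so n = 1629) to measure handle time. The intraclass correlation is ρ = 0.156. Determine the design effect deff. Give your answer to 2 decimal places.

2.25

deff = 1 + (9 − 1)·0.156 = 1 + 1.248 = 2.248.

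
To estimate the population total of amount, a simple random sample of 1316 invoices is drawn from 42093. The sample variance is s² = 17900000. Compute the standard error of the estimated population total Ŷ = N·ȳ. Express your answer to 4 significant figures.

4.832 × 10^6

Var(Ŷ) = N²·Var(ȳ) = N²·(1 − n/N)·s²/n.
f = 1316/42093 = 0.03126411; Var(ȳ) = 0.96873589·17900000/1316 = 13176.575.
Var(Ŷ) = 42093² · 13176.575 = 2.3346528 × 10^13.
SE(Ŷ) = √(2.3346528 × 10^13) = 4.832 × 10^6.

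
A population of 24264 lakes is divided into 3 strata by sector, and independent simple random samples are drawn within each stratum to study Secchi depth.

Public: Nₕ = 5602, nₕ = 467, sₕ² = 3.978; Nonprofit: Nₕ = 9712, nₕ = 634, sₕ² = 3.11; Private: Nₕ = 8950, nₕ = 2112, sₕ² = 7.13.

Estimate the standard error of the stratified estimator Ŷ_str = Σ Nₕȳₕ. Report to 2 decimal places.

940.28

Var(Ŷ_str) = Σₕ Nₕ²(1 − fₕ)sₕ²/nₕ.
Public: 5602²·(1 − 467/5602)·3.978/467 = 245036.88.
Nonprofit: 9712²·(1 − 634/9712)·3.11/634 = 432483.94.
Private: 8950²·(1 − 2112/8950)·7.13/2112 = 206608.29.
Sum = 884129.11.
SE = √(884129.11) = 940.28.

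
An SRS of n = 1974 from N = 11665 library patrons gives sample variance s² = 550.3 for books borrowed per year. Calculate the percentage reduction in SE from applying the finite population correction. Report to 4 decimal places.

f = n/N = 1974/11665 = 0.16922417.
SE_no-fpc = √(s²/n) = 0.52799059; SE_fpc = √((1−f)s²/n) = 0.48124708.
Ratio = √(1−f) = 0.91146905. Reduction = 100·(1 − 0.91146905) = 8.8531%.

8.8531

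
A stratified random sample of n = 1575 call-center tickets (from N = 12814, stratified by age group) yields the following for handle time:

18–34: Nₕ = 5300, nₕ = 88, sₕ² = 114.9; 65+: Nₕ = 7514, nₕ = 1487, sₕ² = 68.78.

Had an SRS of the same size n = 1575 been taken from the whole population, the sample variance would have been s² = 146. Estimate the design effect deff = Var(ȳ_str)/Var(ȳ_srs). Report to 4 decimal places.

2.8586

Var(ȳ_str) = Σ Wₕ²(1−fₕ)sₕ²/nₕ with Wₕ = Nₕ/12814:
  18–34: (5300/12814)²·(1−88/5300)·114.9/88 = 0.21965859
  65+: (7514/12814)²·(1−1487/7514)·68.78/1487 = 0.012757164
  → Var(ȳ_str) = 0.23241575.
Var(ȳ_srs) = (1 − 1575/12814)·146/1575 = 0.081304625.
deff = 0.23241575 / 0.081304625 = 2.8586.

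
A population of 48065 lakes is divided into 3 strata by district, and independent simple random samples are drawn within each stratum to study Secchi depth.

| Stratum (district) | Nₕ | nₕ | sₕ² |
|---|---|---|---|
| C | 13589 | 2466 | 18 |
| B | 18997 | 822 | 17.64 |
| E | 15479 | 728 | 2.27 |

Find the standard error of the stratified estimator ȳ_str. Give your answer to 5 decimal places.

Var(ȳ_str) = Σₕ Wₕ²(1 − fₕ)sₕ²/nₕ with Wₕ = Nₕ/N, N = 48065.
C: Wₕ = 0.28272131; term = 0.28272131²·(1 − 0.18147031)·18/2466 = 4.7756333 × 10^-4.
B: Wₕ = 0.39523562; term = 0.39523562²·(1 − 0.04326999)·17.64/822 = 0.0032072168.
E: Wₕ = 0.32204307; term = 0.32204307²·(1 − 0.04703146)·2.27/728 = 3.0817751 × 10^-4.
Sum = 0.0039929576.
SE = √(0.0039929576) = 0.06319.

0.06319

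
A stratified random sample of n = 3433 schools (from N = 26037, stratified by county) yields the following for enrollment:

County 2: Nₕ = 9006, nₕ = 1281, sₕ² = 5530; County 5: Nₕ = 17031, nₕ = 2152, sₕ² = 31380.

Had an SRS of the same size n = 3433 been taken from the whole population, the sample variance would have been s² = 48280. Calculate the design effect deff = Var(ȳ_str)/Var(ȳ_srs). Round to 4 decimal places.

Var(ȳ_str) = Σ Wₕ²(1−fₕ)sₕ²/nₕ with Wₕ = Nₕ/26037:
  County 2: (9006/26037)²·(1−1281/9006)·5530/1281 = 0.44302124
  County 5: (17031/26037)²·(1−2152/17031)·31380/2152 = 5.4505795
  → Var(ȳ_str) = 5.8936007.
Var(ȳ_srs) = (1 − 3433/26037)·48280/3433 = 12.209217.
deff = 5.8936007 / 12.209217 = 0.4827.

0.4827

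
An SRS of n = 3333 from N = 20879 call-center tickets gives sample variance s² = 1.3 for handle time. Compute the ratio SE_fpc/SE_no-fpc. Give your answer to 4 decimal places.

0.9167

f = n/N = 3333/20879 = 0.15963408.
SE_no-fpc = √(s²/n) = 0.019749405; SE_fpc = √((1−f)s²/n) = 0.018104571.
Ratio = √(1−f) = 0.91671474.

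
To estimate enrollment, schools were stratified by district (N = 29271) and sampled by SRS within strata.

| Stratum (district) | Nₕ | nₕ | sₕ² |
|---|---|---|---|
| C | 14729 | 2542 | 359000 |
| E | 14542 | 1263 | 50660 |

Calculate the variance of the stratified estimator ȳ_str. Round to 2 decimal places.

38.63

Var(ȳ_str) = Σₕ Wₕ²(1 − fₕ)sₕ²/nₕ with Wₕ = Nₕ/N, N = 29271.
C: Wₕ = 0.50319429; term = 0.50319429²·(1 − 0.17258470)·359000/2542 = 29.587881.
E: Wₕ = 0.49680571; term = 0.49680571²·(1 − 0.08685188)·50660/1263 = 9.0401623.
Sum = 38.628043.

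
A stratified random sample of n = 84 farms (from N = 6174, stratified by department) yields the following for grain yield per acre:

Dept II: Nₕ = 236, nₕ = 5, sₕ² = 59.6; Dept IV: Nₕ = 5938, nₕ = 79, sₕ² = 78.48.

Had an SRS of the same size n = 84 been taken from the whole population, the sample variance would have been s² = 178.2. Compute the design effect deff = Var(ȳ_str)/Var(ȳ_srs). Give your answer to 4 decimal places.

0.4414

Var(ȳ_str) = Σ Wₕ²(1−fₕ)sₕ²/nₕ with Wₕ = Nₕ/6174:
  Dept II: (236/6174)²·(1−5/236)·59.6/5 = 0.017047747
  Dept IV: (5938/6174)²·(1−79/5938)·78.48/79 = 0.90669735
  → Var(ȳ_str) = 0.9237451.
Var(ȳ_srs) = (1 − 84/6174)·178.2/84 = 2.0925656.
deff = 0.9237451 / 2.0925656 = 0.4414.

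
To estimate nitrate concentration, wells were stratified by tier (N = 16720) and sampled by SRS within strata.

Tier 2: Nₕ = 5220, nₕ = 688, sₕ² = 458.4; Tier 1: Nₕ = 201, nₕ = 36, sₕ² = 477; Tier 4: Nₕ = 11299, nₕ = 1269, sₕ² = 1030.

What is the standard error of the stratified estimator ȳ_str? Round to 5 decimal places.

0.62209

Var(ȳ_str) = Σₕ Wₕ²(1 − fₕ)sₕ²/nₕ with Wₕ = Nₕ/N, N = 16720.
Tier 2: Wₕ = 0.31220096; term = 0.31220096²·(1 − 0.13180077)·458.4/688 = 0.056382461.
Tier 1: Wₕ = 0.01202153; term = 0.01202153²·(1 − 0.17910448)·477/36 = 0.0015718943.
Tier 4: Wₕ = 0.67577751; term = 0.67577751²·(1 − 0.11231082)·1030/1269 = 0.32903644.
Sum = 0.3869908.
SE = √(0.3869908) = 0.62209.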